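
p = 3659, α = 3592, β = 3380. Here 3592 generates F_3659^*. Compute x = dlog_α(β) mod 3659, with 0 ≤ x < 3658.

516

Baby-step giant-step with m = ceil(sqrt(3658)) = 61.
Baby table (3592^j mod 3659 for j=0..60):
  0:1  1:3592  2:830  3:2934  4:1008  5:1985  6:2388  7:1000
  8:2521  9:3066  10:3141  11:1775  12:1822  13:2332  14:1093  15:3608
  16:3417  17:1578  18:385  19:3477  20:1217  21:2618  22:226  23:3153
  24:971  25:805  26:950  27:2212  28:1815  29:2801  30:2601  31:1365
  32:20  33:2319  34:1964  35:136  36:1865  37:3110  38:193  39:1705
  40:2853  41:2776  42:617  43:2569  44:3509  45:2732  46:3565  47:2639
  48:2478  49:2288  50:382  51:19  52:2386  53:1134  54:861  55:857
  56:1125  57:1464  58:705  59:332  60:3369
Giant step factor: 3592^(-61) ≡ 1599 (mod 3659).
Scan 3380·1599^i mod 3659 for i = 0, 1, …:
  i=0: 3380   i=1: 277   i=2: 184   i=3: 1496
  i=4: 2777   i=5: 2056   i=6: 1762   i=7: 8
  i=8: 1815
Match at i=8, j=28: x = 8·61 + 28 = 516.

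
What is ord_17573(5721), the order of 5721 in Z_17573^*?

17572

The order of 5721 must divide p − 1 = 17572 = 2^2 · 23 · 191.
Divisors: 1, 2, 4, 23, 46, 92, 191, 382, 764, 4393, 8786, 17572.
Check each in increasing order: 5721^1 ≡ 5721;  5721^2 ≡ 8915;  5721^4 ≡ 12119;  5721^23 ≡ 13314;  5721^46 ≡ 3745;  5721^92 ≡ 1771;  5721^191 ≡ 3012;  5721^382 ≡ 4476;  5721^764 ≡ 1356;  5721^4393 ≡ 16189;  5721^8786 ≡ 17572;  5721^17572 ≡ 1.
Smallest exponent giving 1 is 17572.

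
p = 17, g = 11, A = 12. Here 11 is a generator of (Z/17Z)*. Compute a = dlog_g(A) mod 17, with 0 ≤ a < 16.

11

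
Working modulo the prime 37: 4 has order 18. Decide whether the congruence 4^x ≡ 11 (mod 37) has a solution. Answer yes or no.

yes

11 ∈ ⟨4⟩ iff 11^18 ≡ 1 (mod 37), since |⟨4⟩| = 18.
11^18 mod 37 = 1.
Since 1 = 1, 11 lies in the subgroup.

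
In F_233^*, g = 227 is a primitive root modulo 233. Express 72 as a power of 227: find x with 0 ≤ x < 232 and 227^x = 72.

146

Baby-step giant-step with m = ceil(sqrt(232)) = 16.
Baby table (227^j mod 233 for j=0..15):
  0:1  1:227  2:36  3:17  4:131  5:146  6:56  7:130
  8:152  9:20  10:113  11:21  12:107  13:57  14:124  15:188
Giant step factor: 227^(-16) ≡ 63 (mod 233).
Scan 72·63^i mod 233 for i = 0, 1, …:
  i=0: 72   i=1: 109   i=2: 110   i=3: 173
  i=4: 181   i=5: 219   i=6: 50   i=7: 121
  i=8: 167   i=9: 36
Match at i=9, j=2: x = 9·16 + 2 = 146.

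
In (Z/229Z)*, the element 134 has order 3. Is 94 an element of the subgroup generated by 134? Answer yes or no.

yes

94 ∈ ⟨134⟩ iff 94^3 ≡ 1 (mod 229), since |⟨134⟩| = 3.
94^3 mod 229 = 1.
Since 1 = 1, 94 lies in the subgroup.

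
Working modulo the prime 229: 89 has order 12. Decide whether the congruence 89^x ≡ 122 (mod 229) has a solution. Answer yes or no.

⟨89⟩ has order 12; its elements mod 229 are {1, 18, 89, 94, 95, 107, 122, 134, 135, 140, 211, 228}.
122 is in this set.

yes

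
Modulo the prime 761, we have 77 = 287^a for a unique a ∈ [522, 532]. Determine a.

532

Compute 287^522 mod 761 = 393, then multiply by 287 repeatedly:
  287^522=393  287^523=163  287^524=360  287^525=585  287^526=475
  287^527=106  287^528=743  287^529=161  287^530=547  287^531=223
  287^532=77
Found 77 at exponent 532.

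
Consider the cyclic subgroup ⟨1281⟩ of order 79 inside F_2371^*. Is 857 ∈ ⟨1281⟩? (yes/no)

yes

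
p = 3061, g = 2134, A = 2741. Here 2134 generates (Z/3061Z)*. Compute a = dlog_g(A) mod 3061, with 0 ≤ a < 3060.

450

Baby-step giant-step with m = ceil(sqrt(3060)) = 56.
Baby table (2134^j mod 3061 for j=0..55):
  0:1  1:2134  2:2249  3:2779  4:1229  5:2470  6:2999  7:2376
  8:1368  9:2179  10:327  11:2971  12:783  13:2677  14:892  15:2647
  16:1153  17:2519  18:430  19:2381  20:2855  21:1180  22:1978  23:2994
  24:889  25:2367  26:528  27:304  28:2865  29:1093  30:3041  31:174
  32:935  33:2579  34:2969  35:2637  36:1240  37:1456  38:189  39:2335
  40:2643  41:1800  42:2706  43:1558  44:526  45:2158  46:1428  47:1657
  48:583  49:1356  50:1059  51:888  52:233  53:1340  54:586  55:1636
Giant step factor: 2134^(-56) ≡ 2383 (mod 3061).
Scan 2741·2383^i mod 3061 for i = 0, 1, …:
  i=0: 2741   i=1: 2690   i=2: 536   i=3: 851
  i=4: 1551   i=5: 1406   i=6: 1764   i=7: 859
  i=8: 2249
Match at i=8, j=2: a = 8·56 + 2 = 450.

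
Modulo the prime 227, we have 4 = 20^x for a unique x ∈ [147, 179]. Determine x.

Compute 20^147 mod 227 = 45, then multiply by 20 repeatedly:
  20^147=45  20^148=219  20^149=67  20^150=205  20^151=14
  20^152=53  20^153=152  20^154=89  20^155=191  20^156=188
  20^157=128  20^158=63  20^159=125  20^160=3  20^161=60
  20^162=65  20^163=165  20^164=122  20^165=170  20^166=222
  20^167=127  20^168=43  20^169=179  20^170=175  20^171=95
  20^172=84  20^173=91  20^174=4
Found 4 at exponent 174.

174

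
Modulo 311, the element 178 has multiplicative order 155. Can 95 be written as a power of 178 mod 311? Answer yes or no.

no

95 ∈ ⟨178⟩ iff 95^155 ≡ 1 (mod 311), since |⟨178⟩| = 155.
95^155 mod 311 = 310.
Since 310 ≠ 1, 95 does not lie in the subgroup.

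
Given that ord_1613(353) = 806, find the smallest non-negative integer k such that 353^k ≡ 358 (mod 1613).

145

Baby-step giant-step with m = ceil(sqrt(806)) = 29.
Baby table (353^j mod 1613 for j=0..28):
  0:1  1:353  2:408  3:467  4:325  5:202  6:334  7:153
  8:780  9:1130  10:479  11:1335  12:259  13:1099  14:827  15:1591
  16:299  17:702  18:1017  19:915  20:395  21:717  22:1473  23:583
  24:948  25:753  26:1277  27:754  28:17
Giant step factor: 353^(-29) ≡ 304 (mod 1613).
Scan 358·304^i mod 1613 for i = 0, 1, …:
  i=0: 358   i=1: 761   i=2: 685   i=3: 163
  i=4: 1162   i=5: 1
Match at i=5, j=0: k = 5·29 + 0 = 145.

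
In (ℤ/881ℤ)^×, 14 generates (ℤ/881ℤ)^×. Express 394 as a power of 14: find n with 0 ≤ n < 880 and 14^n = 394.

Baby-step giant-step with m = ceil(sqrt(880)) = 30.
Baby table (14^j mod 881 for j=0..29):
  0:1  1:14  2:196  3:101  4:533  5:414  6:510  7:92
  8:407  9:412  10:482  11:581  12:205  13:227  14:535  15:442
  16:21  17:294  18:592  19:359  20:621  21:765  22:138  23:170
  24:618  25:723  26:431  27:748  28:781  29:362
Giant step factor: 14^(-30) ≡ 392 (mod 881).
Scan 394·392^i mod 881 for i = 0, 1, …:
  i=0: 394   i=1: 273   i=2: 415   i=3: 576
  i=4: 256   i=5: 799   i=6: 453   i=7: 495
  i=8: 220   i=9: 783     …   i=23: 69
  i=24: 618
Match at i=24, j=24: n = 24·30 + 24 = 744.

744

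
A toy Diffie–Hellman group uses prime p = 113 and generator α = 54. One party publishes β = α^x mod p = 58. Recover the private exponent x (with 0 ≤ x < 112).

59

Baby-step giant-step with m = ceil(sqrt(112)) = 11.
Baby table (54^j mod 113 for j=0..10):
  0:1  1:54  2:91  3:55  4:32  5:33  6:87  7:65
  8:7  9:39  10:72
Giant step factor: 54^(-11) ≡ 86 (mod 113).
Scan 58·86^i mod 113 for i = 0, 1, …:
  i=0: 58   i=1: 16   i=2: 20   i=3: 25
  i=4: 3   i=5: 32
Match at i=5, j=4: x = 5·11 + 4 = 59.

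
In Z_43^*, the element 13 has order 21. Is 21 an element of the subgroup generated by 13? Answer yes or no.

yes

21 ∈ ⟨13⟩ iff 21^21 ≡ 1 (mod 43), since |⟨13⟩| = 21.
21^21 mod 43 = 1.
Since 1 = 1, 21 lies in the subgroup.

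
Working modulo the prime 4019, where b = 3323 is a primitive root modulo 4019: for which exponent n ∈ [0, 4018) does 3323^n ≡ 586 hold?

Baby-step giant-step with m = ceil(sqrt(4018)) = 64.
Baby table (3323^j mod 4019 for j=0..63):
  0:1  1:3323  2:2136  3:374  4:931  5:3102  6:3230  7:2560
  8:2676  9:2320  10:918  11:93  12:3595  13:1717  14:2630  15:2184
  16:3137  17:2984  18:959  19:3709  20:2753  21:975  22:611  23:758
  24:2940  25:3450  26:2162  27:2373  28:201  29:769  30:3322  31:2832
  32:2257  33:557  34:2171  35:128  36:3349  37:116  38:3663  39:2617
  40:3194  41:3502  42:2141  43:913  44:3573  45:953  46:3866  47:1994
  48:2750  49:3063  50:2241  51:3655  52:147  53:2182  54:510  55:2731
  56:211  57:1847  58:568  59:2553  60:3529  61:3444  62:2319  63:1614
Giant step factor: 3323^(-64) ≡ 3899 (mod 4019).
Scan 586·3899^i mod 4019 for i = 0, 1, …:
  i=0: 586   i=1: 2022   i=2: 2519   i=3: 3164
  i=4: 2125   i=5: 2216   i=6: 3353   i=7: 3559
  i=8: 2953   i=9: 3331     …   i=52: 3750
  i=53: 128
Match at i=53, j=35: n = 53·64 + 35 = 3427.

3427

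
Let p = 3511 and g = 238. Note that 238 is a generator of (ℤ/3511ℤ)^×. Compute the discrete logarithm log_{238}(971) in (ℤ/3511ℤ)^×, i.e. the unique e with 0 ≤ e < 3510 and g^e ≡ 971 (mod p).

1606

Baby-step giant-step with m = ceil(sqrt(3510)) = 60.
Baby table (238^j mod 3511 for j=0..59):
  0:1  1:238  2:468  3:2543  4:1342  5:3406  6:3098  7:14
  8:3332  9:3041  10:492  11:1233  12:2041  13:1240  14:196  15:1005
  16:442  17:3377  18:3218  19:486  20:3316  21:2744  22:26  23:2677
  24:1635  25:2920  26:3293  27:781  28:3306  29:364  30:2368  31:1824
  32:2259  33:459  34:401  35:641  36:1585  37:1553  38:959  39:27
  40:2915  41:2103  42:1952  43:1124  44:676  45:2893  46:378  47:2189
  48:1354  49:2751  50:1692  51:2442  52:1881  53:1781  54:2558  55:1401
  56:3404  57:2622  58:2589  59:1757
Giant step factor: 238^(-60) ≡ 2321 (mod 3511).
Scan 971·2321^i mod 3511 for i = 0, 1, …:
  i=0: 971   i=1: 3140   i=2: 2615   i=3: 2407
  i=4: 646   i=5: 169   i=6: 2528   i=7: 607
  i=8: 936   i=9: 2658     …   i=25: 1528
  i=26: 378
Match at i=26, j=46: e = 26·60 + 46 = 1606.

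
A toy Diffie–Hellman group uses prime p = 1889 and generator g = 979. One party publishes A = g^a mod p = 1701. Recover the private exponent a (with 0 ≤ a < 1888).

22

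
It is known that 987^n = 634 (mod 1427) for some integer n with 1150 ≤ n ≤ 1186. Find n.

Compute 987^1150 mod 1427 = 1081, then multiply by 987 repeatedly:
  987^1150=1081  987^1151=978  987^1152=634
Found 634 at exponent 1152.

1152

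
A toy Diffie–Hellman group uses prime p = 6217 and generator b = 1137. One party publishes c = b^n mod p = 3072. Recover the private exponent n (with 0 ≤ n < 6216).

Baby-step giant-step with m = ceil(sqrt(6216)) = 79.
Baby table (1137^j mod 6217 for j=0..78):
  0:1  1:1137  2:5850  3:5477  4:4132  5:4249  6:504  7:1084
  8:1542  9:60  10:6050  11:2848  12:5336  13:5457  14:43  15:5372
  16:2870  17:5482  18:3600  19:2414  20:3021  21:3093  22:4136  23:2580
  24:5253  25:4341  26:5636  27:4622  28:1849  29:967  30:5287  31:5697
  32:5592  33:4330  34:5563  35:2442  36:3772  37:5251  38:2067  39:153
  40:6102  41:6019  42:4903  43:4279  44:3529  45:2508  46:4210  47:5897
  48:2963  49:5534  50:554  51:1981  52:1843  53:362  54:1272  55:3920
  56:5668  57:3704  58:2539  59:2155  60:737  61:4891  62:3069  63:1716
  64:5171  65:4362  66:4645  67:3132  68:4960  69:701  70:1261  71:3847
  72:3488  73:5627  74:606  75:5152  76:1410  77:5401  78:4758
Giant step factor: 1137^(-79) ≡ 418 (mod 6217).
Scan 3072·418^i mod 6217 for i = 0, 1, …:
  i=0: 3072   i=1: 3394   i=2: 1216   i=3: 4711
  i=4: 4626   i=5: 181   i=6: 1054   i=7: 5382
  i=8: 5339   i=9: 6016     …   i=75: 3779
  i=76: 504
Match at i=76, j=6: n = 76·79 + 6 = 6010.

6010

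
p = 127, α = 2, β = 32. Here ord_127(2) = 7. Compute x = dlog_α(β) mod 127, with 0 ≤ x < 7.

Successive powers of 2 modulo 127:
  2^0=1  2^1=2  2^2=4  2^3=8  2^4=16  2^5=32
So 2^5 ≡ 32 (mod 127), giving x = 5.

5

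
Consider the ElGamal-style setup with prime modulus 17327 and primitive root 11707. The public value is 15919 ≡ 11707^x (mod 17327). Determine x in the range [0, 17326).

15319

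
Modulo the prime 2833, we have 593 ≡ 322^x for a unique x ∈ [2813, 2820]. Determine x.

Compute 322^2813 mod 2833 = 2582, then multiply by 322 repeatedly:
  322^2813=2582  322^2814=1335  322^2815=2087  322^2816=593
Found 593 at exponent 2816.

2816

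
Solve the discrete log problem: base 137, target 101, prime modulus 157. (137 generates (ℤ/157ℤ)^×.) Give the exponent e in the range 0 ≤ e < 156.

Baby-step giant-step with m = ceil(sqrt(156)) = 13.
Baby table (137^j mod 157 for j=0..12):
  0:1  1:137  2:86  3:7  4:17  5:131  6:49  7:119
  8:132  9:29  10:48  11:139  12:46
Giant step factor: 137^(-13) ≡ 50 (mod 157).
Scan 101·50^i mod 157 for i = 0, 1, …:
  i=0: 101   i=1: 26   i=2: 44   i=3: 2
  i=4: 100   i=5: 133   i=6: 56   i=7: 131
Match at i=7, j=5: e = 7·13 + 5 = 96.

96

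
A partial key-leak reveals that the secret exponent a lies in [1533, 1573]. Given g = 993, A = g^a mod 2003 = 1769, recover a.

1534

Compute 993^1533 mod 2003 = 381, then multiply by 993 repeatedly:
  993^1533=381  993^1534=1769
Found 1769 at exponent 1534.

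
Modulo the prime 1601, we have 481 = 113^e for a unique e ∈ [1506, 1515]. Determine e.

1507

Compute 113^1506 mod 1601 = 741, then multiply by 113 repeatedly:
  113^1506=741  113^1507=481
Found 481 at exponent 1507.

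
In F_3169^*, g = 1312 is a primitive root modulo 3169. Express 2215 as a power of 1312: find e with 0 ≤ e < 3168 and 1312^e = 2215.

2118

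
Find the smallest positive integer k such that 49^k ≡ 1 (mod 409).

12

The order of 49 must divide p − 1 = 408 = 2^3 · 3 · 17.
Divisors: 1, 2, 3, 4, 6, 8, 12, 17, 24, 34, 51, 68, 102, 136, 204, 408.
Check each in increasing order: 49^1 ≡ 49;  49^2 ≡ 356;  49^3 ≡ 266;  49^4 ≡ 355;  49^6 ≡ 408;  49^8 ≡ 53;  49^12 ≡ 1.
Smallest exponent giving 1 is 12.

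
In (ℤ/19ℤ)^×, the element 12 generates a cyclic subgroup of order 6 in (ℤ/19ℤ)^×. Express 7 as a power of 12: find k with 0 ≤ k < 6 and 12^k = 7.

4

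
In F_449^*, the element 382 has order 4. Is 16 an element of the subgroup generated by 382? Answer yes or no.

no

⟨382⟩ has order 4; its elements mod 449 are {1, 67, 382, 448}.
16 is not in this set.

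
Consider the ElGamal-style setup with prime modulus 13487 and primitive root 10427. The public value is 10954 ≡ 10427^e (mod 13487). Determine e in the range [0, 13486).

Baby-step giant-step with m = ceil(sqrt(13486)) = 117.
Baby table (10427^j mod 13487 for j=0..116):
  0:1  1:10427  2:3622  3:2994  4:9520  5:720  6:8668  7:4849
  8:11247  9:3004  10:5894  11:9966  12:11634  13:5640  14:4960  15:8762
  16:436  17:1053  18:1213  19:10632  20:10211  21:3719  22:2888  23:10192
  24:7911  25:1505  26:7254  27:2362  28:1312  29:4406  30:4640  31:3411
  32:1278  33:550  34:2875  35:9511  36:1286  37:3044  38:4877  39:6489
  40:10011  41:8804  42:6786  43:4820  44:5578  45:5862  46:13477  47:3626
  48:4241  49:10521  50:12696  51:6287  52:7729  53:5458  54:8913  55:10421
  56:8495  57:8236  58:5043  59:11035  60:4348  61:6789  62:9127  63:2957
  64:1357  65:1576  66:5786  67:3271  68:11581  69:5976  70:1812  71:11924
  72:8382  73:3354  74:367  75:9888  76:7548  77:6351  78:707  79:7987
  80:11711  81:12786  82:627  83:10021  84:5178  85:2545  86:7786  87:6369
  88:13062  89:5748  90:11655  91:8815  92:100  93:4201  94:11538  95:2686
  96:7910  97:4565  98:3632  99:12855  100:5279  101:3686  102:9459  103:12049
  104:3518  105:11033  106:10468  107:13032  108:3139  109:10891  110:13404  111:11214
  112:9575  113:7751  114:5573  115:7675  116:8854
Giant step factor: 10427^(-117) ≡ 1844 (mod 13487).
Scan 10954·1844^i mod 13487 for i = 0, 1, …:
  i=0: 10954   i=1: 9137   i=2: 3365   i=3: 1040
  i=4: 2606   i=5: 4092   i=6: 6415   i=7: 1161
  i=8: 9938   i=9: 10326     …   i=98: 4550
  i=99: 1286
Match at i=99, j=36: e = 99·117 + 36 = 11619.

11619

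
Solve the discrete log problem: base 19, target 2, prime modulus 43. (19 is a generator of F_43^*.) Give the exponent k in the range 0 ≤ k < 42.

39

Baby-step giant-step with m = ceil(sqrt(42)) = 7.
Baby table (19^j mod 43 for j=0..6):
  0:1  1:19  2:17  3:22  4:31  5:30  6:11
Giant step factor: 19^(-7) ≡ 7 (mod 43).
Scan 2·7^i mod 43 for i = 0, 1, …:
  i=0: 2   i=1: 14   i=2: 12   i=3: 41
  i=4: 29   i=5: 31
Match at i=5, j=4: k = 5·7 + 4 = 39.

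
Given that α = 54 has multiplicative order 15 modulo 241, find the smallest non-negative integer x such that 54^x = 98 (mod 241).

12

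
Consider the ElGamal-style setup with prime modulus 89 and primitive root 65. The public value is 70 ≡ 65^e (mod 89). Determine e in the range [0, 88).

51

Baby-step giant-step with m = ceil(sqrt(88)) = 10.
Baby table (65^j mod 89 for j=0..9):
  0:1  1:65  2:42  3:60  4:73  5:28  6:40  7:19
  8:78  9:86
Giant step factor: 65^(-10) ≡ 68 (mod 89).
Scan 70·68^i mod 89 for i = 0, 1, …:
  i=0: 70   i=1: 43   i=2: 76   i=3: 6
  i=4: 52   i=5: 65
Match at i=5, j=1: e = 5·10 + 1 = 51.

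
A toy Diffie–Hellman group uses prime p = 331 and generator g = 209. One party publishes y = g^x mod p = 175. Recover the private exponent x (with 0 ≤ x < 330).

Baby-step giant-step with m = ceil(sqrt(330)) = 19.
Baby table (209^j mod 331 for j=0..18):
  0:1  1:209  2:320  3:18  4:121  5:133  6:324  7:192
  8:77  9:205  10:146  11:62  12:49  13:311  14:123  15:220
  16:302  17:228  18:319
Giant step factor: 209^(-19) ≡ 305 (mod 331).
Scan 175·305^i mod 331 for i = 0, 1, …:
  i=0: 175   i=1: 84   i=2: 133
Match at i=2, j=5: x = 2·19 + 5 = 43.

43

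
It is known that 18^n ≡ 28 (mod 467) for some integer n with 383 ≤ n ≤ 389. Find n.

386

Compute 18^383 mod 467 = 377, then multiply by 18 repeatedly:
  18^383=377  18^384=248  18^385=261  18^386=28
Found 28 at exponent 386.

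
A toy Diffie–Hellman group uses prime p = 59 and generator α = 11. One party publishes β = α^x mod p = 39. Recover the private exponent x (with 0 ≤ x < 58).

27

Baby-step giant-step with m = ceil(sqrt(58)) = 8.
Baby table (11^j mod 59 for j=0..7):
  0:1  1:11  2:3  3:33  4:9  5:40  6:27  7:2
Giant step factor: 11^(-8) ≡ 51 (mod 59).
Scan 39·51^i mod 59 for i = 0, 1, …:
  i=0: 39   i=1: 42   i=2: 18   i=3: 33
Match at i=3, j=3: x = 3·8 + 3 = 27.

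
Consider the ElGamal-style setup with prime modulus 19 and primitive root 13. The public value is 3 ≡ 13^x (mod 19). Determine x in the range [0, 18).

17

Successive powers of 13 modulo 19:
  13^0=1  13^1=13  13^2=17  13^3=12  13^4=4  13^5=14
  13^6=11  13^7=10  13^8=16  13^9=18  13^10=6  13^11=2
  13^12=7  13^13=15  13^14=5  13^15=8  13^16=9  13^17=3
So 13^17 ≡ 3 (mod 19), giving x = 17.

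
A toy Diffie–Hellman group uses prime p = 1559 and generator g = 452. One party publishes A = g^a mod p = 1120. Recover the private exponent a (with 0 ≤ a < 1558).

180

Baby-step giant-step with m = ceil(sqrt(1558)) = 40.
Baby table (452^j mod 1559 for j=0..39):
  0:1  1:452  2:75  3:1161  4:948  5:1330  6:945  7:1533
  8:720  9:1168  10:994  11:296  12:1277  13:374  14:676  15:1547
  16:812  17:659  18:99  19:1096  20:1189  21:1132  22:312  23:714
  24:15  25:544  26:1125  27:266  28:189  29:1242  30:144  31:1169
  32:1446  33:371  34:879  35:1322  36:447  37:933  38:786  39:1379
Giant step factor: 452^(-40) ≡ 315 (mod 1559).
Scan 1120·315^i mod 1559 for i = 0, 1, …:
  i=0: 1120   i=1: 466   i=2: 244   i=3: 469
  i=4: 1189
Match at i=4, j=20: a = 4·40 + 20 = 180.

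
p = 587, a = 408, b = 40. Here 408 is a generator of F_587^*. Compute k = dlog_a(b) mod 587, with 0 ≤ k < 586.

338

Baby-step giant-step with m = ceil(sqrt(586)) = 25.
Baby table (408^j mod 587 for j=0..24):
  0:1  1:408  2:343  3:238  4:249  5:41  6:292  7:562
  8:366  9:230  10:507  11:232  12:149  13:331  14:38  15:242
  16:120  17:239  18:70  19:384  20:530  21:224  22:407  23:522
  24:482
Giant step factor: 408^(-25) ≡ 427 (mod 587).
Scan 40·427^i mod 587 for i = 0, 1, …:
  i=0: 40   i=1: 57   i=2: 272   i=3: 505
  i=4: 206   i=5: 499   i=6: 579   i=7: 106
  i=8: 63   i=9: 486   i=10: 311   i=11: 135
  i=12: 119   i=13: 331
Match at i=13, j=13: k = 13·25 + 13 = 338.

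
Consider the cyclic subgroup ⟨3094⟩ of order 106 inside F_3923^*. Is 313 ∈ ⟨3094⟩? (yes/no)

no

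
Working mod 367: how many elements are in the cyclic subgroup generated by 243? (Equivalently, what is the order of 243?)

122

The order of 243 must divide p − 1 = 366 = 2 · 3 · 61.
Divisors: 1, 2, 3, 6, 61, 122, 183, 366.
Check each in increasing order: 243^1 ≡ 243;  243^2 ≡ 329;  243^3 ≡ 308;  243^6 ≡ 178;  243^61 ≡ 366;  243^122 ≡ 1.
Smallest exponent giving 1 is 122.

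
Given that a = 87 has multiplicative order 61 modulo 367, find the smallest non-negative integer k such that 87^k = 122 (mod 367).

Baby-step giant-step with m = ceil(sqrt(61)) = 8.
Baby table (87^j mod 367 for j=0..7):
  0:1  1:87  2:229  3:105  4:327  5:190  6:15  7:204
Giant step factor: 87^(-8) ≡ 114 (mod 367).
Scan 122·114^i mod 367 for i = 0, 1, …:
  i=0: 122   i=1: 329   i=2: 72   i=3: 134
  i=4: 229
Match at i=4, j=2: k = 4·8 + 2 = 34.

34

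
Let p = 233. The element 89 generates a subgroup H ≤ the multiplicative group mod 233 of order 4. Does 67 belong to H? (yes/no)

no

⟨89⟩ has order 4; its elements mod 233 are {1, 89, 144, 232}.
67 is not in this set.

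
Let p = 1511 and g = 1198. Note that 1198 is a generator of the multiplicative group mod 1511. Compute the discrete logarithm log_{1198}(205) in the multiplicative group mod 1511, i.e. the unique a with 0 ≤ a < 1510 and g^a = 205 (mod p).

Baby-step giant-step with m = ceil(sqrt(1510)) = 39.
Baby table (1198^j mod 1511 for j=0..38):
  0:1  1:1198  2:1265  3:1448  4:76  5:388  6:947  7:1256
  8:1243  9:779  10:955  11:263  12:786  13:275  14:52  15:345
  16:807  17:1257  18:930  19:533  20:892  21:339  22:1174  23:1222
  24:1308  25:77  26:75  27:701  28:1193  29:1319  30:1167  31:391
  32:8  33:518  34:1054  35:1007  36:608  37:82  38:21
Giant step factor: 1198^(-39) ≡ 497 (mod 1511).
Scan 205·497^i mod 1511 for i = 0, 1, …:
  i=0: 205   i=1: 648   i=2: 213   i=3: 91
  i=4: 1408   i=5: 183   i=6: 291   i=7: 1082
  i=8: 1349   i=9: 1080     …   i=35: 441
  i=36: 82
Match at i=36, j=37: a = 36·39 + 37 = 1441.

1441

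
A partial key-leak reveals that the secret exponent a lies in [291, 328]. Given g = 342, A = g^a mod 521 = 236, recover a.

Compute 342^291 mod 521 = 439, then multiply by 342 repeatedly:
  342^291=439  342^292=90  342^293=41  342^294=476  342^295=240
  342^296=283  342^297=401  342^298=119  342^299=60  342^300=201
  342^301=491  342^302=160  342^303=15  342^304=441  342^305=253
  342^306=40  342^307=134  342^308=501  342^309=454  342^310=10
  342^311=294  342^312=516  342^313=374  342^314=263  342^315=334
  342^316=129  342^317=354  342^318=196  342^319=344  342^320=423
  342^321=349  342^322=49  342^323=86  342^324=236
Found 236 at exponent 324.

324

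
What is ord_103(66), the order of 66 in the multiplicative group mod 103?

17

The order of 66 must divide p − 1 = 102 = 2 · 3 · 17.
Divisors: 1, 2, 3, 6, 17, 34, 51, 102.
Check each in increasing order: 66^1 ≡ 66;  66^2 ≡ 30;  66^3 ≡ 23;  66^6 ≡ 14;  66^17 ≡ 1.
Smallest exponent giving 1 is 17.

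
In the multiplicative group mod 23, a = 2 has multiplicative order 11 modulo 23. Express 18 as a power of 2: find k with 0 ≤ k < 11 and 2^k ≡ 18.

6

Successive powers of 2 modulo 23:
  2^0=1  2^1=2  2^2=4  2^3=8  2^4=16  2^5=9
  2^6=18
So 2^6 ≡ 18 (mod 23), giving k = 6.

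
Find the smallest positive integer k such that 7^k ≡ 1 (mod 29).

The order of 7 must divide p − 1 = 28 = 2^2 · 7.
Divisors: 1, 2, 4, 7, 14, 28.
Check each in increasing order: 7^1 ≡ 7;  7^2 ≡ 20;  7^4 ≡ 23;  7^7 ≡ 1.
Smallest exponent giving 1 is 7.

7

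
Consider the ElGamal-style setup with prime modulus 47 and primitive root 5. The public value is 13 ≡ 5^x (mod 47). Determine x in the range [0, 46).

11

Successive powers of 5 modulo 47:
  5^0=1  5^1=5  5^2=25  5^3=31  5^4=14  5^5=23
  5^6=21  5^7=11  5^8=8  5^9=40  5^10=12  5^11=13
So 5^11 ≡ 13 (mod 47), giving x = 11.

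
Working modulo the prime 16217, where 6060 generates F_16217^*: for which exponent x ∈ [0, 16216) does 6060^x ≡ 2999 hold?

4098

Baby-step giant-step with m = ceil(sqrt(16216)) = 128.
Baby table (6060^j mod 16217 for j=0..127):
  0:1  1:6060  2:8312  3:718  4:4924  5:160  6:12797  7:126
  8:1361  9:9424  10:9383  11:4178  12:3943  13:6939  14:15876  15:9316
  16:3583  17:14634  18:7484  19:10308  20:14813  21:5685  22:6192  23:13599
  24:11363  25:2398  26:1448  27:1483  28:2762  29:1776  30:10689  31:4642
  32:10242  33:4061  34:8471  35:7455  36:12955  37:803  38:1080  39:9349
  40:8959  41:13241  42:14961  43:10630  44:3876  45:6344  46:10350  47:9861
  48:14232  49:3914  50:9586  51:1866  52:4711  53:6740  54:9994  55:9362
  56:6654  57:7778  58:8078  59:9774  60:5956  61:10535  62:11988  63:11337
  64:7008  65:12374  66:15249  67:4474  68:13833  69:2307  70:1366  71:7290
  72:2292  73:7768  74:12346  75:7739  76:14993  77:9946  78:10388  79:13103
  80:5748  81:14981  82:2094  83:7946  84:4487  85:11528  86:13061  87:10700
  88:6434  89:4372  90:11959  91:13984  92:9215  93:7769  94:2189  95:16051
  96:15711  97:14870  98:10548  99:9683  100:5874  101:125  102:11518  103:1112
  104:8665  105:15471  106:3783  107:10359  108:15750  109:7955  110:10376  111:5251
  112:3306  113:6365  114:7874  115:6026  116:13093  117:10016  118:12946  119:11131
  120:7357  121:2887  122:13294  123:11801  124:13307  125:9496  126:7844  127:2613
Giant step factor: 6060^(-128) ≡ 13402 (mod 16217).
Scan 2999·13402^i mod 16217 for i = 0, 1, …:
  i=0: 2999   i=1: 6872   i=2: 2201   i=3: 15296
  i=4: 14112   i=5: 6370   i=6: 4452   i=7: 3361
  i=8: 9513   i=9: 11389     …   i=31: 11179
  i=32: 8312
Match at i=32, j=2: x = 32·128 + 2 = 4098.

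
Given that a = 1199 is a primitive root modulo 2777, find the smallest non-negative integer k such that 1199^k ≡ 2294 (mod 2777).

1045

Baby-step giant-step with m = ceil(sqrt(2776)) = 53.
Baby table (1199^j mod 2777 for j=0..52):
  0:1  1:1199  2:1892  3:2476  4:111  5:2570  6:1737  7:2690
  8:1213  9:2016  10:1194  11:1451  12:1347  13:1616  14:2015  15:2772
  16:2336  17:1648  18:1505  19:2222  20:1035  21:2423  22:435  23:2266
  24:1028  25:2361  26:1076  27:1596  28:251  29:1033  30:25  31:2205
  32:91  33:806  34:2775  35:379  36:1770  37:602  38:2555  39:414
  40:2080  41:174  42:351  43:1522  44:389  45:2652  46:83  47:2322
  48:1524  49:10  50:882  51:2258  52:2544
Giant step factor: 1199^(-53) ≡ 693 (mod 2777).
Scan 2294·693^i mod 2777 for i = 0, 1, …:
  i=0: 2294   i=1: 1298   i=2: 2543   i=3: 1681
  i=4: 1370   i=5: 2453   i=6: 405   i=7: 188
  i=8: 2542   i=9: 988     …   i=18: 733
  i=19: 2555
Match at i=19, j=38: k = 19·53 + 38 = 1045.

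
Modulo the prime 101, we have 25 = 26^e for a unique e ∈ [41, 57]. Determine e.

44

Compute 26^41 mod 101 = 63, then multiply by 26 repeatedly:
  26^41=63  26^42=22  26^43=67  26^44=25
Found 25 at exponent 44.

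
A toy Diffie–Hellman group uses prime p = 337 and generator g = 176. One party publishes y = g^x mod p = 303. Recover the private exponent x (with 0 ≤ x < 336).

Baby-step giant-step with m = ceil(sqrt(336)) = 19.
Baby table (176^j mod 337 for j=0..18):
  0:1  1:176  2:309  3:127  4:110  5:151  6:290  7:153
  8:305  9:97  10:222  11:317  12:187  13:223  14:156  15:159
  16:13  17:266  18:310
Giant step factor: 176^(-19) ≡ 109 (mod 337).
Scan 303·109^i mod 337 for i = 0, 1, …:
  i=0: 303   i=1: 1
Match at i=1, j=0: x = 1·19 + 0 = 19.

19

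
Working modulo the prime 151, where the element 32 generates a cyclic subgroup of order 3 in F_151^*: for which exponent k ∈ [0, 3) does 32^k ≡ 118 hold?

2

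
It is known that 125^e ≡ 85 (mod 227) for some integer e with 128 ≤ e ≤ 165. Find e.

154

Compute 125^128 mod 227 = 28, then multiply by 125 repeatedly:
  125^128=28  125^129=95  125^130=71  125^131=22  125^132=26
  125^133=72  125^134=147  125^135=215  125^136=89  125^137=2
  125^138=23  125^139=151  125^140=34  125^141=164  125^142=70
  125^143=124  125^144=64  125^145=55  125^146=65  125^147=180
  125^148=27  125^149=197  125^150=109  125^151=5  125^152=171
  125^153=37  125^154=85
Found 85 at exponent 154.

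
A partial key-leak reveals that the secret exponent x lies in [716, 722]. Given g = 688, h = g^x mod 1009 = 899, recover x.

717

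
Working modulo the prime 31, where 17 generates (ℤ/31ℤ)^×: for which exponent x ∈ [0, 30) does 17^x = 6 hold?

Successive powers of 17 modulo 31:
  17^0=1  17^1=17  17^2=10  17^3=15  17^4=7  17^5=26
  17^6=8  17^7=12  17^8=18  17^9=27  17^10=25  17^11=22
  17^12=2  17^13=3  17^14=20  17^15=30  17^16=14  17^17=21
  17^18=16  17^19=24  17^20=5  17^21=23  17^22=19  17^23=13
  17^24=4  17^25=6
So 17^25 ≡ 6 (mod 31), giving x = 25.

25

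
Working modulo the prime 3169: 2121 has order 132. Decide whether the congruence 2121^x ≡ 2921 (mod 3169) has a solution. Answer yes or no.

yes

2921 ∈ ⟨2121⟩ iff 2921^132 ≡ 1 (mod 3169), since |⟨2121⟩| = 132.
2921^132 mod 3169 = 1.
Since 1 = 1, 2921 lies in the subgroup.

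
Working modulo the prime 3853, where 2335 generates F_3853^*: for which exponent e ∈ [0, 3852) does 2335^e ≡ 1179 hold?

Baby-step giant-step with m = ceil(sqrt(3852)) = 63.
Baby table (2335^j mod 3853 for j=0..62):
  0:1  1:2335  2:230  3:1483  4:2811  5:2026  6:3079  7:3620
  8:3071  9:352  10:1231  11:47  12:1861  13:3104  14:347  15:1115
  16:2750  17:2152  18:608  19:1776  20:1132  21:62  22:2209  23:2701
  24:3327  25:897  26:2316  27:2101  28:966  29:1605  30:2559  31:3115
  32:2914  33:3645  34:3651  35:2249  36:3629  37:968  38:2422  39:3019
  40:2228  41:830  42:3844  43:2103  44:1783  45:2065  46:1672  47:1031
  48:3113  49:2097  50:3185  51:685  52:480  53:3430  54:2516  55:2888
  56:730  57:1524  58:2221  59:3750  60:2234  61:3281  62:1371
Giant step factor: 2335^(-63) ≡ 2617 (mod 3853).
Scan 1179·2617^i mod 3853 for i = 0, 1, …:
  i=0: 1179   i=1: 3043   i=2: 3233   i=3: 3426
  i=4: 3764   i=5: 2120   i=6: 3573   i=7: 3163
  i=8: 1327   i=9: 1206     …   i=52: 2877
  i=53: 347
Match at i=53, j=14: e = 53·63 + 14 = 3353.

3353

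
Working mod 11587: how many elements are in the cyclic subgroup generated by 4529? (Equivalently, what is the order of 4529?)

The order of 4529 must divide p − 1 = 11586 = 2 · 3 · 1931.
Divisors: 1, 2, 3, 6, 1931, 3862, 5793, 11586.
Check each in increasing order: 4529^1 ≡ 4529;  4529^2 ≡ 2851;  4529^3 ≡ 4261;  4529^6 ≡ 10879;  4529^1931 ≡ 10833;  4529^3862 ≡ 753;  4529^5793 ≡ 1.
Smallest exponent giving 1 is 5793.

5793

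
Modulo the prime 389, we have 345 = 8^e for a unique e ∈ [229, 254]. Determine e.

252

Compute 8^229 mod 389 = 124, then multiply by 8 repeatedly:
  8^229=124  8^230=214  8^231=156  8^232=81  8^233=259
  8^234=127  8^235=238  8^236=348  8^237=61  8^238=99
  8^239=14  8^240=112  8^241=118  8^242=166  8^243=161
  8^244=121  8^245=190  8^246=353  8^247=101  8^248=30
  8^249=240  8^250=364  8^251=189  8^252=345
Found 345 at exponent 252.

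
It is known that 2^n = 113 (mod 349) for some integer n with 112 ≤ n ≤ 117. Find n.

115

Compute 2^112 mod 349 = 145, then multiply by 2 repeatedly:
  2^112=145  2^113=290  2^114=231  2^115=113
Found 113 at exponent 115.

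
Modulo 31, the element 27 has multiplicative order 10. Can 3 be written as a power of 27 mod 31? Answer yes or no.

⟨27⟩ has order 10; its elements mod 31 are {1, 2, 4, 8, 15, 16, 23, 27, 29, 30}.
3 is not in this set.

no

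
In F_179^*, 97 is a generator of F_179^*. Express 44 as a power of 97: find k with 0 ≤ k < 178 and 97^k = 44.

Baby-step giant-step with m = ceil(sqrt(178)) = 14.
Baby table (97^j mod 179 for j=0..13):
  0:1  1:97  2:101  3:131  4:177  5:164  6:156  7:96
  8:4  9:30  10:46  11:166  12:171  13:119
Giant step factor: 97^(-14) ≡ 107 (mod 179).
Scan 44·107^i mod 179 for i = 0, 1, …:
  i=0: 44   i=1: 54   i=2: 50   i=3: 159
  i=4: 8   i=5: 140   i=6: 123   i=7: 94
  i=8: 34   i=9: 58   i=10: 120   i=11: 131
Match at i=11, j=3: k = 11·14 + 3 = 157.

157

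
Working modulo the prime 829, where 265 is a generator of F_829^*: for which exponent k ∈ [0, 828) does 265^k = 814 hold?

630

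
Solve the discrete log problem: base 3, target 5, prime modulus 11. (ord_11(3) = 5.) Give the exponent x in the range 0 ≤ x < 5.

3

Successive powers of 3 modulo 11:
  3^0=1  3^1=3  3^2=9  3^3=5
So 3^3 ≡ 5 (mod 11), giving x = 3.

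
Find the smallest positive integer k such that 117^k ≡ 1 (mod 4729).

591

The order of 117 must divide p − 1 = 4728 = 2^3 · 3 · 197.
Divisors: 1, 2, 3, 4, 6, 8, 12, 24, 197, 394, 591, 788, 1182, 1576, 2364, 4728.
Check each in increasing order: 117^1 ≡ 117;  117^2 ≡ 4231;  117^3 ≡ 3211;  117^4 ≡ 2096;  117^6 ≡ 1301;  117^8 ≡ 4704;  117^12 ≡ 4348;  117^24 ≡ 3291;  117^197 ≡ 2692;  117^394 ≡ 2036;  117^591 ≡ 1.
Smallest exponent giving 1 is 591.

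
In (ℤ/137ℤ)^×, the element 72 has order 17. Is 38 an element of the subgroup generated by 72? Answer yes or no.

⟨72⟩ has order 17; its elements mod 137 are {1, 16, 34, 38, 50, 56, 59, 60, 72, 73, 74, 88, 115, 119, 122, 123, 133}.
38 is in this set.

yes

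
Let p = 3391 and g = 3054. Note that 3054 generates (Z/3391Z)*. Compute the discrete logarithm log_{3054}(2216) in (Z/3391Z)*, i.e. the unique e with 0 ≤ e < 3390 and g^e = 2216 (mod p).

3022

Baby-step giant-step with m = ceil(sqrt(3390)) = 59.
Baby table (3054^j mod 3391 for j=0..58):
  0:1  1:3054  2:1666  3:1464  4:1718  5:895  6:184  7:2421
  8:1354  9:1487  10:749  11:1912  12:3337  13:1243  14:1593  15:2328
  16:2176  17:2535  18:237  19:1515  20:1486  21:1086  22:246  23:1873
  24:2916  25:698  26:2144  27:3146  28:1181  29:2141  30:766  31:2965
  32:1140  33:2394  34:280  35:588  36:1913  37:3000  38:2909  39:3057
  40:655  41:3071  42:2719  43:2658  44:2869  45:2973  46:1835  47:2158
  48:1819  49:768  50:2291  51:1081  52:1931  53:325  54:2378  55:2281
  56:1060  57:2226  58:2640
Giant step factor: 3054^(-59) ≡ 3328 (mod 3391).
Scan 2216·3328^i mod 3391 for i = 0, 1, …:
  i=0: 2216   i=1: 2814   i=2: 2441   i=3: 2203
  i=4: 242   i=5: 1709   i=6: 845   i=7: 1021
  i=8: 106   i=9: 104     …   i=50: 680
  i=51: 1243
Match at i=51, j=13: e = 51·59 + 13 = 3022.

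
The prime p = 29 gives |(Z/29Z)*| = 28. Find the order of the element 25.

The order of 25 must divide p − 1 = 28 = 2^2 · 7.
Divisors: 1, 2, 4, 7, 14, 28.
Check each in increasing order: 25^1 ≡ 25;  25^2 ≡ 16;  25^4 ≡ 24;  25^7 ≡ 1.
Smallest exponent giving 1 is 7.

7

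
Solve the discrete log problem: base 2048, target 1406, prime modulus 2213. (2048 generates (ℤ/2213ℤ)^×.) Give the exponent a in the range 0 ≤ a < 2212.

891

Baby-step giant-step with m = ceil(sqrt(2212)) = 48.
Baby table (2048^j mod 2213 for j=0..47):
  0:1  1:2048  2:669  3:265  4:535  5:245  6:1622  7:143
  8:748  9:508  10:274  11:1263  12:1840  13:1794  14:532  15:740
  16:1828  17:1561  18:1356  19:1986  20:2047  21:834  22:1809  23:270
  24:1923  25:1377  26:734  27:605  28:1973  29:1979  30:989  31:577
  32:2167  33:951  34:208  35:1088  36:1946  37:2008  38:630  39:61
  40:1000  41:975  42:674  43:1653  44:1667  45:1570  46:2084  47:1368
Giant step factor: 2048^(-48) ≡ 369 (mod 2213).
Scan 1406·369^i mod 2213 for i = 0, 1, …:
  i=0: 1406   i=1: 972   i=2: 162   i=3: 27
  i=4: 1111   i=5: 554   i=6: 830   i=7: 876
  i=8: 146   i=9: 762     …   i=17: 1417
  i=18: 605
Match at i=18, j=27: a = 18·48 + 27 = 891.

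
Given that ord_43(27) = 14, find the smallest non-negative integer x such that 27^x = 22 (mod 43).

5

Successive powers of 27 modulo 43:
  27^0=1  27^1=27  27^2=41  27^3=32  27^4=4  27^5=22
So 27^5 ≡ 22 (mod 43), giving x = 5.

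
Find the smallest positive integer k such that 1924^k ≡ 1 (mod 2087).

The order of 1924 must divide p − 1 = 2086 = 2 · 7 · 149.
Divisors: 1, 2, 7, 14, 149, 298, 1043, 2086.
Check each in increasing order: 1924^1 ≡ 1924;  1924^2 ≡ 1525;  1924^7 ≡ 1658;  1924^14 ≡ 385;  1924^149 ≡ 1481;  1924^298 ≡ 2011;  1924^1043 ≡ 1.
Smallest exponent giving 1 is 1043.

1043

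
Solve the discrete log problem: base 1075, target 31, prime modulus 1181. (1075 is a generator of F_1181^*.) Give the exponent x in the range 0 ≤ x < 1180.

Baby-step giant-step with m = ceil(sqrt(1180)) = 35.
Baby table (1075^j mod 1181 for j=0..34):
  0:1  1:1075  2:607  3:613  4:1158  5:76  6:211  7:73
  8:529  9:614  10:1052  11:683  12:824  13:50  14:605  15:825
  16:1125  17:31  18:257  19:1102  20:107  21:468  22:1175  23:636
  24:1082  25:1046  26:138  27:725  28:1096  29:743  30:369  31:1040
  32:774  33:626  34:961
Giant step factor: 1075^(-35) ≡ 870 (mod 1181).
Scan 31·870^i mod 1181 for i = 0, 1, …:
  i=0: 31
Match at i=0, j=17: x = 0·35 + 17 = 17.

17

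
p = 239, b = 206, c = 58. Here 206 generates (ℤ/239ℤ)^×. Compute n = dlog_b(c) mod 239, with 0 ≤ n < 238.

128

Baby-step giant-step with m = ceil(sqrt(238)) = 16.
Baby table (206^j mod 239 for j=0..15):
  0:1  1:206  2:133  3:152  4:3  5:140  6:160  7:217
  8:9  9:181  10:2  11:173  12:27  13:65  14:6  15:41
Giant step factor: 206^(-16) ≡ 180 (mod 239).
Scan 58·180^i mod 239 for i = 0, 1, …:
  i=0: 58   i=1: 163   i=2: 182   i=3: 17
  i=4: 192   i=5: 144   i=6: 108   i=7: 81
  i=8: 1
Match at i=8, j=0: n = 8·16 + 0 = 128.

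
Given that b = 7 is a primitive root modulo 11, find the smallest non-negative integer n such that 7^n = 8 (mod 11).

9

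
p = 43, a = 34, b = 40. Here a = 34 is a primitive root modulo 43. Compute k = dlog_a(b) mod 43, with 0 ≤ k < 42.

Baby-step giant-step with m = ceil(sqrt(42)) = 7.
Baby table (34^j mod 43 for j=0..6):
  0:1  1:34  2:38  3:2  4:25  5:33  6:4
Giant step factor: 34^(-7) ≡ 37 (mod 43).
Scan 40·37^i mod 43 for i = 0, 1, …:
  i=0: 40   i=1: 18   i=2: 21   i=3: 3
  i=4: 25
Match at i=4, j=4: k = 4·7 + 4 = 32.

32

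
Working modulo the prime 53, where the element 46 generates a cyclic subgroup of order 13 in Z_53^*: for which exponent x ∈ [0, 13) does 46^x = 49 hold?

2

Successive powers of 46 modulo 53:
  46^0=1  46^1=46  46^2=49
So 46^2 ≡ 49 (mod 53), giving x = 2.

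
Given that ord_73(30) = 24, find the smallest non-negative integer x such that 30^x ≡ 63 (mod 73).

3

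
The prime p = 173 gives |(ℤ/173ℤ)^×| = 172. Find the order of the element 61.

172

The order of 61 must divide p − 1 = 172 = 2^2 · 43.
Divisors: 1, 2, 4, 43, 86, 172.
Check each in increasing order: 61^1 ≡ 61;  61^2 ≡ 88;  61^4 ≡ 132;  61^43 ≡ 80;  61^86 ≡ 172;  61^172 ≡ 1.
Smallest exponent giving 1 is 172.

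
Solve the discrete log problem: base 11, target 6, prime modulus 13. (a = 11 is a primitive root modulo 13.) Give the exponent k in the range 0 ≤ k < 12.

Successive powers of 11 modulo 13:
  11^0=1  11^1=11  11^2=4  11^3=5  11^4=3  11^5=7
  11^6=12  11^7=2  11^8=9  11^9=8  11^10=10  11^11=6
So 11^11 ≡ 6 (mod 13), giving k = 11.

11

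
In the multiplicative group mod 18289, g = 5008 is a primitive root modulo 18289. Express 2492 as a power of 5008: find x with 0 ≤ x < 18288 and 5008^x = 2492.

6139

Baby-step giant-step with m = ceil(sqrt(18288)) = 136.
Baby table (5008^j mod 18289 for j=0..135):
  0:1  1:5008  2:5845  3:9360  4:173  5:6801  6:5290  7:9848
  8:11640  9:6077  10:720  11:2827  12:1930  13:8848  14:14826  15:13557
  16:4688  17:12717  18:4438  19:4369  20:6308  21:5361  22:17925  23:5988
  24:12233  25:13003  26:10184  27:11740  28:13074  29:18261  30:6088  31:941
  32:12255  33:13445  34:10751  35:16481  36:16880  37:3282  38:12734  39:16418
  40:12289  41:827  42:8302  43:5519  44:4473  45:15048  46:9704  47:3759
  48:5691  49:6266  50:14493  51:10192  52:15226  53:4967  54:1696  55:7472
  56:482  57:17997  58:784  59:12426  60:10230  61:4351  62:7609  63:9885
  64:14046  65:2874  66:17838  67:9228  68:15810  69:3399  70:13422  71:5301
  72:10069  73:2779  74:17592  75:2623  76:4482  77:5253  78:7442  79:14843
  80:7248  81:12608  82:7236  83:7379  84:10252  85:4793  86:8176  87:14626
  88:17852  89:6184  90:6195  91:6416  92:15844  93:9070  94:10973  95:12628
  96:15951  97:14545  98:14562  99:8253  100:16173  101:10692  102:13633  103:1227
  104:18001  105:2527  106:17517  107:11092  108:5043  109:16524  110:12756  111:16860
  112:12856  113:5568  114:12108  115:8829  116:11119  117:12236  118:9738  119:9430
  120:3242  121:13593  122:2086  123:3669  124:12196  125:10597  126:13387  127:12911
  128:6673  129:4381  130:11537  131:2345  132:2222  133:8064  134:2400  135:3327
Giant step factor: 5008^(-136) ≡ 12862 (mod 18289).
Scan 2492·12862^i mod 18289 for i = 0, 1, …:
  i=0: 2492   i=1: 9776   i=2: 2037   i=3: 10046
  i=4: 18156   i=5: 8520   i=6: 14841   i=7: 2649
  i=8: 17320   i=9: 9820     …   i=44: 9233
  i=45: 4369
Match at i=45, j=19: x = 45·136 + 19 = 6139.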